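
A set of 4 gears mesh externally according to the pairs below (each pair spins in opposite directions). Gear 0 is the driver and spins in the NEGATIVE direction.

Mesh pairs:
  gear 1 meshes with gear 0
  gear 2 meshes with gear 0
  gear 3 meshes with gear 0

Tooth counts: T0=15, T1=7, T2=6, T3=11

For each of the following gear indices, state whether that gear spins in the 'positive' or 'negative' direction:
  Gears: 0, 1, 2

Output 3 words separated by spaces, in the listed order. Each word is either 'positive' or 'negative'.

Answer: negative positive positive

Derivation:
Gear 0 (driver): negative (depth 0)
  gear 1: meshes with gear 0 -> depth 1 -> positive (opposite of gear 0)
  gear 2: meshes with gear 0 -> depth 1 -> positive (opposite of gear 0)
  gear 3: meshes with gear 0 -> depth 1 -> positive (opposite of gear 0)
Queried indices 0, 1, 2 -> negative, positive, positive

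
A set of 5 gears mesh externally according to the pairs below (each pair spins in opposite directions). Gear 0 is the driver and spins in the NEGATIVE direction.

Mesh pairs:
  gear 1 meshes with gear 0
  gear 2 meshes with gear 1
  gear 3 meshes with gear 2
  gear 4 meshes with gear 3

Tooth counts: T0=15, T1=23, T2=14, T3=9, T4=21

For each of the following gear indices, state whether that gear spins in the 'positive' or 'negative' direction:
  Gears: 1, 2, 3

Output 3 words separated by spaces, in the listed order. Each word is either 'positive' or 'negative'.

Answer: positive negative positive

Derivation:
Gear 0 (driver): negative (depth 0)
  gear 1: meshes with gear 0 -> depth 1 -> positive (opposite of gear 0)
  gear 2: meshes with gear 1 -> depth 2 -> negative (opposite of gear 1)
  gear 3: meshes with gear 2 -> depth 3 -> positive (opposite of gear 2)
  gear 4: meshes with gear 3 -> depth 4 -> negative (opposite of gear 3)
Queried indices 1, 2, 3 -> positive, negative, positive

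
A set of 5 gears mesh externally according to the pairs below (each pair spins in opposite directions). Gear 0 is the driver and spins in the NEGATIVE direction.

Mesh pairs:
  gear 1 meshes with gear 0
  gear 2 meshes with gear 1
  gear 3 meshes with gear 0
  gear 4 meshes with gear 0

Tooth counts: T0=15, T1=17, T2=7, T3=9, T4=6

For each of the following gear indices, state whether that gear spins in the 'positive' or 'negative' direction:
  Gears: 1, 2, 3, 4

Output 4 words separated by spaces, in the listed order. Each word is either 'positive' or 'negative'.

Answer: positive negative positive positive

Derivation:
Gear 0 (driver): negative (depth 0)
  gear 1: meshes with gear 0 -> depth 1 -> positive (opposite of gear 0)
  gear 2: meshes with gear 1 -> depth 2 -> negative (opposite of gear 1)
  gear 3: meshes with gear 0 -> depth 1 -> positive (opposite of gear 0)
  gear 4: meshes with gear 0 -> depth 1 -> positive (opposite of gear 0)
Queried indices 1, 2, 3, 4 -> positive, negative, positive, positive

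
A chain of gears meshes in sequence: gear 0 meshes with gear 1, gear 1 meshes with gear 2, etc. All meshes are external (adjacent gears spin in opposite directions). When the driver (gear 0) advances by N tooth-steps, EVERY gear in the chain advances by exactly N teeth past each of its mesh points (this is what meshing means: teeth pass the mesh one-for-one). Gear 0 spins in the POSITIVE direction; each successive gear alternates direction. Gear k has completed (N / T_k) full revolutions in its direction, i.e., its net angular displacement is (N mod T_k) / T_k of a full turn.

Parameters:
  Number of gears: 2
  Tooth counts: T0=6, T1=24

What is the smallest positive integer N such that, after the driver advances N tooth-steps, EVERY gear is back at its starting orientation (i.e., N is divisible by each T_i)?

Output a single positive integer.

Gear k returns to start when N is a multiple of T_k.
All gears at start simultaneously when N is a common multiple of [6, 24]; the smallest such N is lcm(6, 24).
Start: lcm = T0 = 6
Fold in T1=24: gcd(6, 24) = 6; lcm(6, 24) = 6 * 24 / 6 = 144 / 6 = 24
Full cycle length = 24

Answer: 24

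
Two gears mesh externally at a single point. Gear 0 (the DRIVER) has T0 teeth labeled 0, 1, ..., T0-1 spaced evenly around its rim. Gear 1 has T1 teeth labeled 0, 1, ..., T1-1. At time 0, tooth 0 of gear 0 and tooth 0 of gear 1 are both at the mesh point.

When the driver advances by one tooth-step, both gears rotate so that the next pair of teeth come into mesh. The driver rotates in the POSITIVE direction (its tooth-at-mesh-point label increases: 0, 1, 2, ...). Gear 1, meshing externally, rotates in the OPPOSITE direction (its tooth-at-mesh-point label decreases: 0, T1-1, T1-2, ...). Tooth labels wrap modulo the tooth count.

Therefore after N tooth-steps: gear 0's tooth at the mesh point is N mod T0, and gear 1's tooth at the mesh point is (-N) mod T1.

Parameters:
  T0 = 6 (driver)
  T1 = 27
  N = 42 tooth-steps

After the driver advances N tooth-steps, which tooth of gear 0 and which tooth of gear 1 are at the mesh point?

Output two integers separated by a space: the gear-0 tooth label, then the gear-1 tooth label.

Gear 0 (driver, T0=6): tooth at mesh = N mod T0
  42 = 7 * 6 + 0, so 42 mod 6 = 0
  gear 0 tooth = 0
Gear 1 (driven, T1=27): tooth at mesh = (-N) mod T1
  42 = 1 * 27 + 15, so 42 mod 27 = 15
  (-42) mod 27 = (-15) mod 27 = 27 - 15 = 12
Mesh after 42 steps: gear-0 tooth 0 meets gear-1 tooth 12

Answer: 0 12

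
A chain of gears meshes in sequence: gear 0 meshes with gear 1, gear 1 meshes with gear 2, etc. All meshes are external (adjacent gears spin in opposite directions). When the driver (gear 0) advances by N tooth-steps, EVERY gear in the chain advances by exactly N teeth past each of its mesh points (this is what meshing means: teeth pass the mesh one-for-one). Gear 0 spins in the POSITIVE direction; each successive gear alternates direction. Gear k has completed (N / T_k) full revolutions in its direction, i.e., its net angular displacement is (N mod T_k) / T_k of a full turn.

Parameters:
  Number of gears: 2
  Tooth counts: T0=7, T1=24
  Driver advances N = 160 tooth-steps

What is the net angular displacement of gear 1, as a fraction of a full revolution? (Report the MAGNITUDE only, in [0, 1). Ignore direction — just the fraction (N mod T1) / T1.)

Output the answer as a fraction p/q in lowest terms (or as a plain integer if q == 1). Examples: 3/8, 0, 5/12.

Chain of 2 gears, tooth counts: [7, 24]
  gear 0: T0=7, direction=positive, advance = 160 mod 7 = 6 teeth = 6/7 turn
  gear 1: T1=24, direction=negative, advance = 160 mod 24 = 16 teeth = 16/24 turn
Gear 1: 160 mod 24 = 16
Fraction = 16 / 24 = 2/3 (gcd(16,24)=8) = 2/3

Answer: 2/3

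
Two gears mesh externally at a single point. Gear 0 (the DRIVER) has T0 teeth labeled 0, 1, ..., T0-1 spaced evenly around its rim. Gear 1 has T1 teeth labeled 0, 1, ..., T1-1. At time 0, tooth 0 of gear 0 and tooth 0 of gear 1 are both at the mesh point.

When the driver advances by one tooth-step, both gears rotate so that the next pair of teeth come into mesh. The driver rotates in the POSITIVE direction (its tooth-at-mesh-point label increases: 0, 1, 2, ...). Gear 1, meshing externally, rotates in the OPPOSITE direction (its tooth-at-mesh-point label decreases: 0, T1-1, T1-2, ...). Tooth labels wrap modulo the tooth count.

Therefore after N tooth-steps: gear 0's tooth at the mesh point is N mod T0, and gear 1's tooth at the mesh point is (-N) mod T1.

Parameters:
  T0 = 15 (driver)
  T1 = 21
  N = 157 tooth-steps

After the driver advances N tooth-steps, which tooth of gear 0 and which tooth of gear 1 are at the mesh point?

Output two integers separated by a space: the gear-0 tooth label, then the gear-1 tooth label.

Answer: 7 11

Derivation:
Gear 0 (driver, T0=15): tooth at mesh = N mod T0
  157 = 10 * 15 + 7, so 157 mod 15 = 7
  gear 0 tooth = 7
Gear 1 (driven, T1=21): tooth at mesh = (-N) mod T1
  157 = 7 * 21 + 10, so 157 mod 21 = 10
  (-157) mod 21 = (-10) mod 21 = 21 - 10 = 11
Mesh after 157 steps: gear-0 tooth 7 meets gear-1 tooth 11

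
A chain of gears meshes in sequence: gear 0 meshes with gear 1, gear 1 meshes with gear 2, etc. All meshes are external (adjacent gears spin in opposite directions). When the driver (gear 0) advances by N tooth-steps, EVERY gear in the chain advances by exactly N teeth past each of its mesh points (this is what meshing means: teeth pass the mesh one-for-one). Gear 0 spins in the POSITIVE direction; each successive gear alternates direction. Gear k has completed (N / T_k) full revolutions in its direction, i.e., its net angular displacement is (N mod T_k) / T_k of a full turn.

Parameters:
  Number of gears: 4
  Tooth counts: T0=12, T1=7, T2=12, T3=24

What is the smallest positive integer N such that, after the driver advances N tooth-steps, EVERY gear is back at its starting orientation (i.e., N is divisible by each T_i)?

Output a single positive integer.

Answer: 168

Derivation:
Gear k returns to start when N is a multiple of T_k.
All gears at start simultaneously when N is a common multiple of [12, 7, 12, 24]; the smallest such N is lcm(12, 7, 12, 24).
Start: lcm = T0 = 12
Fold in T1=7: gcd(12, 7) = 1; lcm(12, 7) = 12 * 7 / 1 = 84 / 1 = 84
Fold in T2=12: gcd(84, 12) = 12; lcm(84, 12) = 84 * 12 / 12 = 1008 / 12 = 84
Fold in T3=24: gcd(84, 24) = 12; lcm(84, 24) = 84 * 24 / 12 = 2016 / 12 = 168
Full cycle length = 168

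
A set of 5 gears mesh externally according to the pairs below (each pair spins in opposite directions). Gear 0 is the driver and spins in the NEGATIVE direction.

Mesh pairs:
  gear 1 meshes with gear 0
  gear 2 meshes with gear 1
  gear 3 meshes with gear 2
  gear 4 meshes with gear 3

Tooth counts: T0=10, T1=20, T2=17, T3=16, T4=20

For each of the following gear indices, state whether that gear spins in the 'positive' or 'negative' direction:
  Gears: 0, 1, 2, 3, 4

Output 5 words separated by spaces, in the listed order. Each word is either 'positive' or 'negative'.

Gear 0 (driver): negative (depth 0)
  gear 1: meshes with gear 0 -> depth 1 -> positive (opposite of gear 0)
  gear 2: meshes with gear 1 -> depth 2 -> negative (opposite of gear 1)
  gear 3: meshes with gear 2 -> depth 3 -> positive (opposite of gear 2)
  gear 4: meshes with gear 3 -> depth 4 -> negative (opposite of gear 3)
Queried indices 0, 1, 2, 3, 4 -> negative, positive, negative, positive, negative

Answer: negative positive negative positive negative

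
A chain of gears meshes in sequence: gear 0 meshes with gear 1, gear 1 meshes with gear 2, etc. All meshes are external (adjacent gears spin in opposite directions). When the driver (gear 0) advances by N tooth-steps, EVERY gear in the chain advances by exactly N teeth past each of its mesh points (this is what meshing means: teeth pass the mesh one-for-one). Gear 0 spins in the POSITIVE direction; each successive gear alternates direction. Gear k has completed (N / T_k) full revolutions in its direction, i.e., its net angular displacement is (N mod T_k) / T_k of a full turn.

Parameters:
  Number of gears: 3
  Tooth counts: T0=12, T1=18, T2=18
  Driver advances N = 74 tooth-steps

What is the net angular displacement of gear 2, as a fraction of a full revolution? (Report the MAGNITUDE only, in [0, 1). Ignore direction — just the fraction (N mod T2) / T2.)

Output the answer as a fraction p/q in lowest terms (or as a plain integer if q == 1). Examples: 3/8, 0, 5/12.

Chain of 3 gears, tooth counts: [12, 18, 18]
  gear 0: T0=12, direction=positive, advance = 74 mod 12 = 2 teeth = 2/12 turn
  gear 1: T1=18, direction=negative, advance = 74 mod 18 = 2 teeth = 2/18 turn
  gear 2: T2=18, direction=positive, advance = 74 mod 18 = 2 teeth = 2/18 turn
Gear 2: 74 mod 18 = 2
Fraction = 2 / 18 = 1/9 (gcd(2,18)=2) = 1/9

Answer: 1/9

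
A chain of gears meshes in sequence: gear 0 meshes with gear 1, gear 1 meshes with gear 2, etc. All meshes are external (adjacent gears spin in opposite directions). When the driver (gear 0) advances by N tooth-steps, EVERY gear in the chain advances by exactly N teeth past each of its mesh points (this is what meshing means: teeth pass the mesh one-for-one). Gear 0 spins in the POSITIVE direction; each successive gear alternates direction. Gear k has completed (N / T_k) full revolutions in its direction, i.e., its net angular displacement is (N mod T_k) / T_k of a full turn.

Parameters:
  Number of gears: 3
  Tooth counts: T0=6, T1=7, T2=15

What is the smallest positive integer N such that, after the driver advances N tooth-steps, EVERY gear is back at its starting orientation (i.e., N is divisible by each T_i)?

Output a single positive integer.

Gear k returns to start when N is a multiple of T_k.
All gears at start simultaneously when N is a common multiple of [6, 7, 15]; the smallest such N is lcm(6, 7, 15).
Start: lcm = T0 = 6
Fold in T1=7: gcd(6, 7) = 1; lcm(6, 7) = 6 * 7 / 1 = 42 / 1 = 42
Fold in T2=15: gcd(42, 15) = 3; lcm(42, 15) = 42 * 15 / 3 = 630 / 3 = 210
Full cycle length = 210

Answer: 210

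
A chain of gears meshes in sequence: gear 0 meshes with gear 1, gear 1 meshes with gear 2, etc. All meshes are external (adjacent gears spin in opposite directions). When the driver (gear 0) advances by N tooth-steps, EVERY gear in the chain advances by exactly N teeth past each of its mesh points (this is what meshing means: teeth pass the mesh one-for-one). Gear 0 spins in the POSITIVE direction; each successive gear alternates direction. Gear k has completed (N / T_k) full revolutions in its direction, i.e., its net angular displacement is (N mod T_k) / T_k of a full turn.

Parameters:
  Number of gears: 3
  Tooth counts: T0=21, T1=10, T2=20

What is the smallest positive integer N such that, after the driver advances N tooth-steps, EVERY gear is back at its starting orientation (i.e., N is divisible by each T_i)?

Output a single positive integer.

Gear k returns to start when N is a multiple of T_k.
All gears at start simultaneously when N is a common multiple of [21, 10, 20]; the smallest such N is lcm(21, 10, 20).
Start: lcm = T0 = 21
Fold in T1=10: gcd(21, 10) = 1; lcm(21, 10) = 21 * 10 / 1 = 210 / 1 = 210
Fold in T2=20: gcd(210, 20) = 10; lcm(210, 20) = 210 * 20 / 10 = 4200 / 10 = 420
Full cycle length = 420

Answer: 420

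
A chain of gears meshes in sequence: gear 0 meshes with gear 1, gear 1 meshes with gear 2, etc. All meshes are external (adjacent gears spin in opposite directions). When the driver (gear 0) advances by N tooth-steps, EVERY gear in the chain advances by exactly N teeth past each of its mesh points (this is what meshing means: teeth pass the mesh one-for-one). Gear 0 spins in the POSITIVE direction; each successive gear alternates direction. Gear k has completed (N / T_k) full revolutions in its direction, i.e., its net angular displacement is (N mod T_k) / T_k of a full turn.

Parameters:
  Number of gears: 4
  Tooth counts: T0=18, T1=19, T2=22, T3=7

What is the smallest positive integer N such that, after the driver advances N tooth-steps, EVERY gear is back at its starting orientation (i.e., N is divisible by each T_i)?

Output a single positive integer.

Gear k returns to start when N is a multiple of T_k.
All gears at start simultaneously when N is a common multiple of [18, 19, 22, 7]; the smallest such N is lcm(18, 19, 22, 7).
Start: lcm = T0 = 18
Fold in T1=19: gcd(18, 19) = 1; lcm(18, 19) = 18 * 19 / 1 = 342 / 1 = 342
Fold in T2=22: gcd(342, 22) = 2; lcm(342, 22) = 342 * 22 / 2 = 7524 / 2 = 3762
Fold in T3=7: gcd(3762, 7) = 1; lcm(3762, 7) = 3762 * 7 / 1 = 26334 / 1 = 26334
Full cycle length = 26334

Answer: 26334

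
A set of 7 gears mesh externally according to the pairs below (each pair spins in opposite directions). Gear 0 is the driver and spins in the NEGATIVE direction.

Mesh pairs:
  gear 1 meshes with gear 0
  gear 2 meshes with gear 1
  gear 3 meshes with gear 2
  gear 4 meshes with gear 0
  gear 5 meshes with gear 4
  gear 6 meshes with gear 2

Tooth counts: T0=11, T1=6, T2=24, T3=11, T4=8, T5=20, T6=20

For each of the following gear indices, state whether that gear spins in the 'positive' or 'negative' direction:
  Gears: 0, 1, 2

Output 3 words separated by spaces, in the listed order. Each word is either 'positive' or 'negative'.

Answer: negative positive negative

Derivation:
Gear 0 (driver): negative (depth 0)
  gear 1: meshes with gear 0 -> depth 1 -> positive (opposite of gear 0)
  gear 2: meshes with gear 1 -> depth 2 -> negative (opposite of gear 1)
  gear 3: meshes with gear 2 -> depth 3 -> positive (opposite of gear 2)
  gear 4: meshes with gear 0 -> depth 1 -> positive (opposite of gear 0)
  gear 5: meshes with gear 4 -> depth 2 -> negative (opposite of gear 4)
  gear 6: meshes with gear 2 -> depth 3 -> positive (opposite of gear 2)
Queried indices 0, 1, 2 -> negative, positive, negative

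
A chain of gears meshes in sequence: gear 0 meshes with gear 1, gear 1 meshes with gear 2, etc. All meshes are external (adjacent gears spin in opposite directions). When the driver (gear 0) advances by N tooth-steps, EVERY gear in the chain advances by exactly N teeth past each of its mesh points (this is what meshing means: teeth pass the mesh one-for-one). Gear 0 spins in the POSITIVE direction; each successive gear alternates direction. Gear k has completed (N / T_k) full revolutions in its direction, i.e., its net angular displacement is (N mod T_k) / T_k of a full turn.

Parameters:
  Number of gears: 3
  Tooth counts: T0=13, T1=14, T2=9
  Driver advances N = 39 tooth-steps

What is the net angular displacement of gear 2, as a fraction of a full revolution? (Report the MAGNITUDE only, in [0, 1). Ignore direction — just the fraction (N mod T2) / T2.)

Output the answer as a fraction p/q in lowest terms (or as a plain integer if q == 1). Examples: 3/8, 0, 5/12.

Chain of 3 gears, tooth counts: [13, 14, 9]
  gear 0: T0=13, direction=positive, advance = 39 mod 13 = 0 teeth = 0/13 turn
  gear 1: T1=14, direction=negative, advance = 39 mod 14 = 11 teeth = 11/14 turn
  gear 2: T2=9, direction=positive, advance = 39 mod 9 = 3 teeth = 3/9 turn
Gear 2: 39 mod 9 = 3
Fraction = 3 / 9 = 1/3 (gcd(3,9)=3) = 1/3

Answer: 1/3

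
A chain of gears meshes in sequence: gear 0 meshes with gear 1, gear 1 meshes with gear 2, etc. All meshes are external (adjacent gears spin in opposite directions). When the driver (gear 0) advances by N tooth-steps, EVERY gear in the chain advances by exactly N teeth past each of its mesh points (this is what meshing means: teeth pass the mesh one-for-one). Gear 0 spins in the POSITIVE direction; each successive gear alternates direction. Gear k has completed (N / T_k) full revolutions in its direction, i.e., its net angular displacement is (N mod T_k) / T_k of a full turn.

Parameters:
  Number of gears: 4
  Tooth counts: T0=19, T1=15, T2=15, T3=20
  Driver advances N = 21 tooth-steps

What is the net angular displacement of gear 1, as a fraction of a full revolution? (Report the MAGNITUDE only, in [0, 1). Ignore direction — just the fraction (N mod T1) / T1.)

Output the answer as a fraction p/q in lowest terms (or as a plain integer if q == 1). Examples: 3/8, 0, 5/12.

Answer: 2/5

Derivation:
Chain of 4 gears, tooth counts: [19, 15, 15, 20]
  gear 0: T0=19, direction=positive, advance = 21 mod 19 = 2 teeth = 2/19 turn
  gear 1: T1=15, direction=negative, advance = 21 mod 15 = 6 teeth = 6/15 turn
  gear 2: T2=15, direction=positive, advance = 21 mod 15 = 6 teeth = 6/15 turn
  gear 3: T3=20, direction=negative, advance = 21 mod 20 = 1 teeth = 1/20 turn
Gear 1: 21 mod 15 = 6
Fraction = 6 / 15 = 2/5 (gcd(6,15)=3) = 2/5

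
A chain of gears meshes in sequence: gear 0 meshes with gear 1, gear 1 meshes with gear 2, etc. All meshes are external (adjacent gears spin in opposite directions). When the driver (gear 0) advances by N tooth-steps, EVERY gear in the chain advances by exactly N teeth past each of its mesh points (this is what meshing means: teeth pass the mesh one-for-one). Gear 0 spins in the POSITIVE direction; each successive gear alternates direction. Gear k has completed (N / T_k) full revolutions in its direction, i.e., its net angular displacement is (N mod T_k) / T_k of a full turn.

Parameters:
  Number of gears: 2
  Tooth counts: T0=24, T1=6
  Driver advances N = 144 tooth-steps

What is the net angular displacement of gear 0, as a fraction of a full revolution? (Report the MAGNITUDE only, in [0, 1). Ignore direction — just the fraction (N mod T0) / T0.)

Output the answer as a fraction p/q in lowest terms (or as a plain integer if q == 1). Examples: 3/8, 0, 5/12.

Answer: 0

Derivation:
Chain of 2 gears, tooth counts: [24, 6]
  gear 0: T0=24, direction=positive, advance = 144 mod 24 = 0 teeth = 0/24 turn
  gear 1: T1=6, direction=negative, advance = 144 mod 6 = 0 teeth = 0/6 turn
Gear 0: 144 mod 24 = 0
Fraction = 0 / 24 = 0/1 (gcd(0,24)=24) = 0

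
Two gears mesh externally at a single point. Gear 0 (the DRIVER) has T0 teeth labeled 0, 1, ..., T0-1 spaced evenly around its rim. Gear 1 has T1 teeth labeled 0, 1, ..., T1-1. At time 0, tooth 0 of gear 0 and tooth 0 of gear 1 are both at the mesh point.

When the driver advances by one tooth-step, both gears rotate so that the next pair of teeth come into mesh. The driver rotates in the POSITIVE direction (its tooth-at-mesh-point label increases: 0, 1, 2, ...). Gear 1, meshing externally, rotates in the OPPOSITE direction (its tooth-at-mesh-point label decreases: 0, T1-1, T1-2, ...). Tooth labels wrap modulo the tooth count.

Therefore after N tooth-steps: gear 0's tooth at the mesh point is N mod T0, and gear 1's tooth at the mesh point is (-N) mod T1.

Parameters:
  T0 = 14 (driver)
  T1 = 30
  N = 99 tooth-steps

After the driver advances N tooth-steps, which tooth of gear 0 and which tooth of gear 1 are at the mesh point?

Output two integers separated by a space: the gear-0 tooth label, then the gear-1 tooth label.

Answer: 1 21

Derivation:
Gear 0 (driver, T0=14): tooth at mesh = N mod T0
  99 = 7 * 14 + 1, so 99 mod 14 = 1
  gear 0 tooth = 1
Gear 1 (driven, T1=30): tooth at mesh = (-N) mod T1
  99 = 3 * 30 + 9, so 99 mod 30 = 9
  (-99) mod 30 = (-9) mod 30 = 30 - 9 = 21
Mesh after 99 steps: gear-0 tooth 1 meets gear-1 tooth 21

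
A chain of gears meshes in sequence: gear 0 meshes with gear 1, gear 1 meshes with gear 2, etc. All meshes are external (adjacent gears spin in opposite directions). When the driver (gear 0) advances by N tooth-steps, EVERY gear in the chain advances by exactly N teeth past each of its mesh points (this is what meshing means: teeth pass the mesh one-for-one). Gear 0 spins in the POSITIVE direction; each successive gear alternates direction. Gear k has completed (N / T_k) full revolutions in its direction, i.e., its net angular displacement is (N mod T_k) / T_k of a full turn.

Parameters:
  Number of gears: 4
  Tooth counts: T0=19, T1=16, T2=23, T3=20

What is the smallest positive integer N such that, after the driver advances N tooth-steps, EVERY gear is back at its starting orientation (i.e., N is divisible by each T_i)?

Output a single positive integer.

Answer: 34960

Derivation:
Gear k returns to start when N is a multiple of T_k.
All gears at start simultaneously when N is a common multiple of [19, 16, 23, 20]; the smallest such N is lcm(19, 16, 23, 20).
Start: lcm = T0 = 19
Fold in T1=16: gcd(19, 16) = 1; lcm(19, 16) = 19 * 16 / 1 = 304 / 1 = 304
Fold in T2=23: gcd(304, 23) = 1; lcm(304, 23) = 304 * 23 / 1 = 6992 / 1 = 6992
Fold in T3=20: gcd(6992, 20) = 4; lcm(6992, 20) = 6992 * 20 / 4 = 139840 / 4 = 34960
Full cycle length = 34960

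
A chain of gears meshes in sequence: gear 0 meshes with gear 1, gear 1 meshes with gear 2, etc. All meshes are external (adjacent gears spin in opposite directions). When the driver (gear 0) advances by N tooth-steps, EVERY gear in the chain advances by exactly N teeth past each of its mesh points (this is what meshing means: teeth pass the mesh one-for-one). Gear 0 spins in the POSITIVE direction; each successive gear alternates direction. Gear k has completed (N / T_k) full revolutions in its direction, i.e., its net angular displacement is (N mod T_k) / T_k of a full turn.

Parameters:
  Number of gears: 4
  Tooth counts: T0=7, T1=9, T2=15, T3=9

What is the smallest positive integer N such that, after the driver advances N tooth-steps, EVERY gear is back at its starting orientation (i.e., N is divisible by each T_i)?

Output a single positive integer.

Answer: 315

Derivation:
Gear k returns to start when N is a multiple of T_k.
All gears at start simultaneously when N is a common multiple of [7, 9, 15, 9]; the smallest such N is lcm(7, 9, 15, 9).
Start: lcm = T0 = 7
Fold in T1=9: gcd(7, 9) = 1; lcm(7, 9) = 7 * 9 / 1 = 63 / 1 = 63
Fold in T2=15: gcd(63, 15) = 3; lcm(63, 15) = 63 * 15 / 3 = 945 / 3 = 315
Fold in T3=9: gcd(315, 9) = 9; lcm(315, 9) = 315 * 9 / 9 = 2835 / 9 = 315
Full cycle length = 315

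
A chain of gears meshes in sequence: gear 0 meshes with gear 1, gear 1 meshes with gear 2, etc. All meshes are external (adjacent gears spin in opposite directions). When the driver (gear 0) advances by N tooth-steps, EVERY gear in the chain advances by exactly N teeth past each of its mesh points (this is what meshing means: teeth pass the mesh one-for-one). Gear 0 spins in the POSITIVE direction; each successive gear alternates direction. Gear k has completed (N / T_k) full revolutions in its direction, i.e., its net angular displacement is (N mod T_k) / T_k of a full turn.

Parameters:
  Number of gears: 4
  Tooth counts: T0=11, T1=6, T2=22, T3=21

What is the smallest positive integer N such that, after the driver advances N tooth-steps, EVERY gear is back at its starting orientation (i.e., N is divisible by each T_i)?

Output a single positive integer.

Answer: 462

Derivation:
Gear k returns to start when N is a multiple of T_k.
All gears at start simultaneously when N is a common multiple of [11, 6, 22, 21]; the smallest such N is lcm(11, 6, 22, 21).
Start: lcm = T0 = 11
Fold in T1=6: gcd(11, 6) = 1; lcm(11, 6) = 11 * 6 / 1 = 66 / 1 = 66
Fold in T2=22: gcd(66, 22) = 22; lcm(66, 22) = 66 * 22 / 22 = 1452 / 22 = 66
Fold in T3=21: gcd(66, 21) = 3; lcm(66, 21) = 66 * 21 / 3 = 1386 / 3 = 462
Full cycle length = 462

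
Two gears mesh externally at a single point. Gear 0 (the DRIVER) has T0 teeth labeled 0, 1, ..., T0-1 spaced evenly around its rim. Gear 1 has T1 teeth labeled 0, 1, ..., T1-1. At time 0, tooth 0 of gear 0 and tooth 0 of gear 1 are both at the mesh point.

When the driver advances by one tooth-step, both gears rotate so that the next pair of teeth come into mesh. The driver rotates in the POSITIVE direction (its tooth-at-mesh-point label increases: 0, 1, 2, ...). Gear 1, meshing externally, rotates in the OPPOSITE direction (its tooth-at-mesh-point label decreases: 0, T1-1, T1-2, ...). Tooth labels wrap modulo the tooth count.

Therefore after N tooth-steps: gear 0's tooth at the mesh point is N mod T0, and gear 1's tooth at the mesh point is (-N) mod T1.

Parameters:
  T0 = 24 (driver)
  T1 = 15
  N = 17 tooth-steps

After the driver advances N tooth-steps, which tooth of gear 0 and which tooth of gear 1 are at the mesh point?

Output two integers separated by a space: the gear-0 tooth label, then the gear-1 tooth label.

Gear 0 (driver, T0=24): tooth at mesh = N mod T0
  17 = 0 * 24 + 17, so 17 mod 24 = 17
  gear 0 tooth = 17
Gear 1 (driven, T1=15): tooth at mesh = (-N) mod T1
  17 = 1 * 15 + 2, so 17 mod 15 = 2
  (-17) mod 15 = (-2) mod 15 = 15 - 2 = 13
Mesh after 17 steps: gear-0 tooth 17 meets gear-1 tooth 13

Answer: 17 13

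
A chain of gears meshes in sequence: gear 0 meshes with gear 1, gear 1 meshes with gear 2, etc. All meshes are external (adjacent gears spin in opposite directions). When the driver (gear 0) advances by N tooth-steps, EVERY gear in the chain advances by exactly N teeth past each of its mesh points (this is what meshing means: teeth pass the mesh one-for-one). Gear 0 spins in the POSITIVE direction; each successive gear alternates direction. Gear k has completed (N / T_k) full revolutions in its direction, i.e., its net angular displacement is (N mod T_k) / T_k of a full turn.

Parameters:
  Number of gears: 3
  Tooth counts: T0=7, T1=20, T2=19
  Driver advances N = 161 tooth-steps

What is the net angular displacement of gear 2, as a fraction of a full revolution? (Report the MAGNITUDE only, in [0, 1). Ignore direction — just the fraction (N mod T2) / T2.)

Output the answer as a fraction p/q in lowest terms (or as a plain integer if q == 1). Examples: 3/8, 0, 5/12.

Answer: 9/19

Derivation:
Chain of 3 gears, tooth counts: [7, 20, 19]
  gear 0: T0=7, direction=positive, advance = 161 mod 7 = 0 teeth = 0/7 turn
  gear 1: T1=20, direction=negative, advance = 161 mod 20 = 1 teeth = 1/20 turn
  gear 2: T2=19, direction=positive, advance = 161 mod 19 = 9 teeth = 9/19 turn
Gear 2: 161 mod 19 = 9
Fraction = 9 / 19 = 9/19 (gcd(9,19)=1) = 9/19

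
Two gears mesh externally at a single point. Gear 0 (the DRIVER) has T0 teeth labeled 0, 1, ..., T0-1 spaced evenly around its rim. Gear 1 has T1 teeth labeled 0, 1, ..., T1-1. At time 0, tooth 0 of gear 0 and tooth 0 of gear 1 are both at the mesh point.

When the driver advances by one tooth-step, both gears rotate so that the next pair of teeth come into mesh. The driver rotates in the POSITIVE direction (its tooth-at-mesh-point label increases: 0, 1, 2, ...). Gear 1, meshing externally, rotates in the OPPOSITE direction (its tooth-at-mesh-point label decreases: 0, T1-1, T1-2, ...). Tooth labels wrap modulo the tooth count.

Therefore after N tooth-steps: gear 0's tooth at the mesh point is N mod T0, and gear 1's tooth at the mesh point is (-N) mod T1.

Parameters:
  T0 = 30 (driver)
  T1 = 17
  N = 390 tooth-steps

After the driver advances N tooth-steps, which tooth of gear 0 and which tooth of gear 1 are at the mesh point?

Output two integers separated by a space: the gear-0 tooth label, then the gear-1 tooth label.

Answer: 0 1

Derivation:
Gear 0 (driver, T0=30): tooth at mesh = N mod T0
  390 = 13 * 30 + 0, so 390 mod 30 = 0
  gear 0 tooth = 0
Gear 1 (driven, T1=17): tooth at mesh = (-N) mod T1
  390 = 22 * 17 + 16, so 390 mod 17 = 16
  (-390) mod 17 = (-16) mod 17 = 17 - 16 = 1
Mesh after 390 steps: gear-0 tooth 0 meets gear-1 tooth 1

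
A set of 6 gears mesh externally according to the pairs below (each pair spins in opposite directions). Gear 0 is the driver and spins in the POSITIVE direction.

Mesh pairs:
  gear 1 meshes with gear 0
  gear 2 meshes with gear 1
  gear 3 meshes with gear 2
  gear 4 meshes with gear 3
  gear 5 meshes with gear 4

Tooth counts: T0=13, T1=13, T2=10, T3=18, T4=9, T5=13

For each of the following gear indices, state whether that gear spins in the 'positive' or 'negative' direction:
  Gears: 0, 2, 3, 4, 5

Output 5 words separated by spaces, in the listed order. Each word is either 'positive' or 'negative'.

Gear 0 (driver): positive (depth 0)
  gear 1: meshes with gear 0 -> depth 1 -> negative (opposite of gear 0)
  gear 2: meshes with gear 1 -> depth 2 -> positive (opposite of gear 1)
  gear 3: meshes with gear 2 -> depth 3 -> negative (opposite of gear 2)
  gear 4: meshes with gear 3 -> depth 4 -> positive (opposite of gear 3)
  gear 5: meshes with gear 4 -> depth 5 -> negative (opposite of gear 4)
Queried indices 0, 2, 3, 4, 5 -> positive, positive, negative, positive, negative

Answer: positive positive negative positive negative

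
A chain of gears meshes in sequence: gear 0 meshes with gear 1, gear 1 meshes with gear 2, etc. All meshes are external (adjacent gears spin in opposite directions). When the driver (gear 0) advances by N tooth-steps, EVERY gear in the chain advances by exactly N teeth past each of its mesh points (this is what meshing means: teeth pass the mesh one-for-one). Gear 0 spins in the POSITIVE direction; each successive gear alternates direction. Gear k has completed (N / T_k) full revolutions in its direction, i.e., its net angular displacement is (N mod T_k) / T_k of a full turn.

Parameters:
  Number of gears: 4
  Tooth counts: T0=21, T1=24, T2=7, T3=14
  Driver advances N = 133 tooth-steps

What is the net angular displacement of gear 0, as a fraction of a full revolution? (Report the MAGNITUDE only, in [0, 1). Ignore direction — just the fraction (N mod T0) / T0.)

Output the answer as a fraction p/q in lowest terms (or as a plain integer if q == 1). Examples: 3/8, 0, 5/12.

Chain of 4 gears, tooth counts: [21, 24, 7, 14]
  gear 0: T0=21, direction=positive, advance = 133 mod 21 = 7 teeth = 7/21 turn
  gear 1: T1=24, direction=negative, advance = 133 mod 24 = 13 teeth = 13/24 turn
  gear 2: T2=7, direction=positive, advance = 133 mod 7 = 0 teeth = 0/7 turn
  gear 3: T3=14, direction=negative, advance = 133 mod 14 = 7 teeth = 7/14 turn
Gear 0: 133 mod 21 = 7
Fraction = 7 / 21 = 1/3 (gcd(7,21)=7) = 1/3

Answer: 1/3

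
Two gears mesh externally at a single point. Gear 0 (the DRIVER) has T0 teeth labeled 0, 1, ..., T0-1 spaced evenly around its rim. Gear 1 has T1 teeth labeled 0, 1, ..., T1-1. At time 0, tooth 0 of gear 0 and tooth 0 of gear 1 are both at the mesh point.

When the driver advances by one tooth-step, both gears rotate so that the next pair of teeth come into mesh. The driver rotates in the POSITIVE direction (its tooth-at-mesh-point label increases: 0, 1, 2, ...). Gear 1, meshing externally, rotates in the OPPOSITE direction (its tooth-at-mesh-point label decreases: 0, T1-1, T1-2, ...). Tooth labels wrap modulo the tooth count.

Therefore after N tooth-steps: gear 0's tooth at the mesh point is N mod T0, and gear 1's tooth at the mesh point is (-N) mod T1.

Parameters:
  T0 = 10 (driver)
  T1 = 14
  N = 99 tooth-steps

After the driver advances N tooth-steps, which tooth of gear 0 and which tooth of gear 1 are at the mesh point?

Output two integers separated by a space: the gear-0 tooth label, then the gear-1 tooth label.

Gear 0 (driver, T0=10): tooth at mesh = N mod T0
  99 = 9 * 10 + 9, so 99 mod 10 = 9
  gear 0 tooth = 9
Gear 1 (driven, T1=14): tooth at mesh = (-N) mod T1
  99 = 7 * 14 + 1, so 99 mod 14 = 1
  (-99) mod 14 = (-1) mod 14 = 14 - 1 = 13
Mesh after 99 steps: gear-0 tooth 9 meets gear-1 tooth 13

Answer: 9 13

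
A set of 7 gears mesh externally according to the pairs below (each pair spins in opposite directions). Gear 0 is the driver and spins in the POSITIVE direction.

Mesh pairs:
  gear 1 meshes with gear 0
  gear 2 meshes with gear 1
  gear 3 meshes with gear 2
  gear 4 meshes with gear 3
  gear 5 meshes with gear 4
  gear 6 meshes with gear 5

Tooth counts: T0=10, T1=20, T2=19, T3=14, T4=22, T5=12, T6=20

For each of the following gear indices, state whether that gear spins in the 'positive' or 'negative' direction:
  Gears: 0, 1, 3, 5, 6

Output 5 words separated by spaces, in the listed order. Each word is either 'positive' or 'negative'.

Answer: positive negative negative negative positive

Derivation:
Gear 0 (driver): positive (depth 0)
  gear 1: meshes with gear 0 -> depth 1 -> negative (opposite of gear 0)
  gear 2: meshes with gear 1 -> depth 2 -> positive (opposite of gear 1)
  gear 3: meshes with gear 2 -> depth 3 -> negative (opposite of gear 2)
  gear 4: meshes with gear 3 -> depth 4 -> positive (opposite of gear 3)
  gear 5: meshes with gear 4 -> depth 5 -> negative (opposite of gear 4)
  gear 6: meshes with gear 5 -> depth 6 -> positive (opposite of gear 5)
Queried indices 0, 1, 3, 5, 6 -> positive, negative, negative, negative, positive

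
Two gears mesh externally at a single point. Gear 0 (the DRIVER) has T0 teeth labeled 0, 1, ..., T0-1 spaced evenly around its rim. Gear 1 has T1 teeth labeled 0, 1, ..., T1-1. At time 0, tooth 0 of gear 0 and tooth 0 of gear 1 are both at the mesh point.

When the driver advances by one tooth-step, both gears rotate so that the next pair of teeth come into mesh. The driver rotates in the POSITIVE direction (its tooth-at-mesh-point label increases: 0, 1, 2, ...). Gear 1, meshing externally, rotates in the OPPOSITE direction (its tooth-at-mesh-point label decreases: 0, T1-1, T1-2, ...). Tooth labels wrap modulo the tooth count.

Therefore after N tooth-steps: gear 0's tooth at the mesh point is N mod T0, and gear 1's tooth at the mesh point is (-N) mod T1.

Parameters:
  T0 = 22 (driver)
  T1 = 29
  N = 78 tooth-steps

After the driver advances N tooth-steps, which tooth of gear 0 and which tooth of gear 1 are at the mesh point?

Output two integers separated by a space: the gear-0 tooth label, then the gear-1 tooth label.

Gear 0 (driver, T0=22): tooth at mesh = N mod T0
  78 = 3 * 22 + 12, so 78 mod 22 = 12
  gear 0 tooth = 12
Gear 1 (driven, T1=29): tooth at mesh = (-N) mod T1
  78 = 2 * 29 + 20, so 78 mod 29 = 20
  (-78) mod 29 = (-20) mod 29 = 29 - 20 = 9
Mesh after 78 steps: gear-0 tooth 12 meets gear-1 tooth 9

Answer: 12 9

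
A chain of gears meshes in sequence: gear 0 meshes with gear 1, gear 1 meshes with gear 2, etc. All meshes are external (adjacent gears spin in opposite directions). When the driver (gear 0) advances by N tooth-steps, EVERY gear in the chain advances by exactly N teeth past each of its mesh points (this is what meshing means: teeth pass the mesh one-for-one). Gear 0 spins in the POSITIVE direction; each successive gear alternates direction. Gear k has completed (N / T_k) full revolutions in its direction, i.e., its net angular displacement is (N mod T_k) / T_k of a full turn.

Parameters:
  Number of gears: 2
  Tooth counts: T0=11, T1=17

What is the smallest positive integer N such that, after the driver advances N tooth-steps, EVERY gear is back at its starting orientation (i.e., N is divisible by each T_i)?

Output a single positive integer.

Answer: 187

Derivation:
Gear k returns to start when N is a multiple of T_k.
All gears at start simultaneously when N is a common multiple of [11, 17]; the smallest such N is lcm(11, 17).
Start: lcm = T0 = 11
Fold in T1=17: gcd(11, 17) = 1; lcm(11, 17) = 11 * 17 / 1 = 187 / 1 = 187
Full cycle length = 187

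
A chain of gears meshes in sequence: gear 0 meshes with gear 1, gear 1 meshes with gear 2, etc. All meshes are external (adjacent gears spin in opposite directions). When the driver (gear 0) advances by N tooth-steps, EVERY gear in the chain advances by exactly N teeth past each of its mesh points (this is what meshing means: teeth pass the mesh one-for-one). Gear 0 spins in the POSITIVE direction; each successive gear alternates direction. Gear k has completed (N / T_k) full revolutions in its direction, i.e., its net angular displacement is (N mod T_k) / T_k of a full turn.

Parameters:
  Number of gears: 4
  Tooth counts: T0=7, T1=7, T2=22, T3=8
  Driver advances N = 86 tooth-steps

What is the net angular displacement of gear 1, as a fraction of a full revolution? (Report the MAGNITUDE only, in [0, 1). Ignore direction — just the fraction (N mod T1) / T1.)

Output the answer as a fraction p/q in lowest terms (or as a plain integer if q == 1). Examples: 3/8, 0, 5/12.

Chain of 4 gears, tooth counts: [7, 7, 22, 8]
  gear 0: T0=7, direction=positive, advance = 86 mod 7 = 2 teeth = 2/7 turn
  gear 1: T1=7, direction=negative, advance = 86 mod 7 = 2 teeth = 2/7 turn
  gear 2: T2=22, direction=positive, advance = 86 mod 22 = 20 teeth = 20/22 turn
  gear 3: T3=8, direction=negative, advance = 86 mod 8 = 6 teeth = 6/8 turn
Gear 1: 86 mod 7 = 2
Fraction = 2 / 7 = 2/7 (gcd(2,7)=1) = 2/7

Answer: 2/7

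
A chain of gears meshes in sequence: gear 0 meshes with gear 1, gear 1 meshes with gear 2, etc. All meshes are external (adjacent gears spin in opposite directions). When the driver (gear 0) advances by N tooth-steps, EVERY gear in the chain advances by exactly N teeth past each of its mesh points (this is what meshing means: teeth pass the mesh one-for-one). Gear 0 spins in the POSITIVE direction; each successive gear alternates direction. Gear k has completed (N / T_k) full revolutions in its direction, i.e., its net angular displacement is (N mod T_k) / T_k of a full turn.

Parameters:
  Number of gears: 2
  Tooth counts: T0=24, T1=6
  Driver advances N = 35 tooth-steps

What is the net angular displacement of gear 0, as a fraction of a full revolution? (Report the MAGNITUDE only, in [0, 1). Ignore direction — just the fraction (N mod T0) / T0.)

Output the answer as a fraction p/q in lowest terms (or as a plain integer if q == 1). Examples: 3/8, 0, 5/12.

Chain of 2 gears, tooth counts: [24, 6]
  gear 0: T0=24, direction=positive, advance = 35 mod 24 = 11 teeth = 11/24 turn
  gear 1: T1=6, direction=negative, advance = 35 mod 6 = 5 teeth = 5/6 turn
Gear 0: 35 mod 24 = 11
Fraction = 11 / 24 = 11/24 (gcd(11,24)=1) = 11/24

Answer: 11/24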